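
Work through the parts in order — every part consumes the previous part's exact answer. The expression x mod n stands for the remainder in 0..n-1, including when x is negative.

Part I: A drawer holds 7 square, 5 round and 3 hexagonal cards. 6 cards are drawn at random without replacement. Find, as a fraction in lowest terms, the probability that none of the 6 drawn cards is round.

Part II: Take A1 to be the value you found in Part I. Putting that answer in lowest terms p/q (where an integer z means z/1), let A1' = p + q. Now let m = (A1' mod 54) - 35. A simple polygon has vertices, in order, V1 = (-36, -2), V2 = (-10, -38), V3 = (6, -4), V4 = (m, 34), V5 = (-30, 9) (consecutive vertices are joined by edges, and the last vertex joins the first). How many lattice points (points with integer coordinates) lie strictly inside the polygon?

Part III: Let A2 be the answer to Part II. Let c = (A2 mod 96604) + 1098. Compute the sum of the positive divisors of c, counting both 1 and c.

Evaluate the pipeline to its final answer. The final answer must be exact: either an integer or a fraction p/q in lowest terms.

5760

Part I: total draws C(15,6) = 5005; favorable C(10,6) = 210; P = 6/143; answer 6/143
Part II: A1 = 6/143; threaded value p + q = 149; m = 6; cross terms: (-36*-38 - -10*-2)=1348, (-10*-4 - 6*-38)=268, (6*34 - 6*-4)=228, (6*9 - -30*34)=1074, (-30*-2 - -36*9)=384; twice the area = |3302| = 3302; area = 1651; boundary points = 2 + 2 + 38 + 1 + 1 = 44; strictly interior points = area - boundary/2 + 1 = 1630; answer 1630
Part III: A2 = 1630; c = 2728; 2728 = 2^3 * 11 * 31; sigma = (1 + 2 + 4 + 8) * (1 + 11) * (1 + 31) = 15 * 12 * 32 = 5760; answer 5760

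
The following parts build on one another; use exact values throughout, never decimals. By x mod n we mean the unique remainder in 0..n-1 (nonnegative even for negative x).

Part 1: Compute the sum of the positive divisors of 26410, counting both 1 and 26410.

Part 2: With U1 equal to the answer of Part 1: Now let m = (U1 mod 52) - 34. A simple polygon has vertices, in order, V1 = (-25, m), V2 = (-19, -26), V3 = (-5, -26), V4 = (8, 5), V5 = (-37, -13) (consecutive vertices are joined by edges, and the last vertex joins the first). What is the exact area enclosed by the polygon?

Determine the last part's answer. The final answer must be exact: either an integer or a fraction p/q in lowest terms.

Part 1: 26410 = 2 * 5 * 19 * 139; sigma = (1 + 2) * (1 + 5) * (1 + 19) * (1 + 139) = 3 * 6 * 20 * 140 = 50400; answer 50400
Part 2: U1 = 50400; m = -22; cross terms: (-25*-26 - -19*-22)=232, (-19*-26 - -5*-26)=364, (-5*5 - 8*-26)=183, (8*-13 - -37*5)=81, (-37*-22 - -25*-13)=489; twice the area = |1349| = 1349; area = 1349/2; answer 1349/2

1349/2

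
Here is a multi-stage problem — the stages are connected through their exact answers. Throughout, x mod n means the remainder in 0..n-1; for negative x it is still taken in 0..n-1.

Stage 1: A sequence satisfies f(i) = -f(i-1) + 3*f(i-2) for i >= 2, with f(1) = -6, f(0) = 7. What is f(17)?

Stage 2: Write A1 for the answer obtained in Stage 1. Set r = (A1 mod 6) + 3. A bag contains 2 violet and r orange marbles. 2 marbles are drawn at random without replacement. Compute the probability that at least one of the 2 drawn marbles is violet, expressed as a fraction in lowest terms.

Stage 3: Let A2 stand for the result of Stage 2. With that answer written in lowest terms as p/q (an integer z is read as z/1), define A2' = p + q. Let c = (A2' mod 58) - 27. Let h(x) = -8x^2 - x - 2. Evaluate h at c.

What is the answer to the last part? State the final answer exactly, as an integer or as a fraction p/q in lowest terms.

Stage 1: f(2) = -1*(-6) + 3*(7) = 27; iterating: f(2)=27, f(3)=-45, f(4)=126, f(5)=-261, f(6)=639, f(7)=-1422, f(8)=3339, f(9)=-7605, f(10)=17622, f(11)=-40437, f(12)=93303, f(13)=-214614, f(14)=494523, f(15)=-1138365, f(16)=2621934, f(17)=-6037029; answer -6037029
Stage 2: A1 = -6037029; r = 6; total draws C(8,2) = 28; complement C(6,2) = 15; favorable 28 - 15 = 13; P = 13/28; answer 13/28
Stage 3: A2 = 13/28; threaded value p + q = 41; c = 14; -8*(14)^2 - 1*(14)^1 - 2 = (-1568) + (-14) + (-2) = -1584; answer -1584

-1584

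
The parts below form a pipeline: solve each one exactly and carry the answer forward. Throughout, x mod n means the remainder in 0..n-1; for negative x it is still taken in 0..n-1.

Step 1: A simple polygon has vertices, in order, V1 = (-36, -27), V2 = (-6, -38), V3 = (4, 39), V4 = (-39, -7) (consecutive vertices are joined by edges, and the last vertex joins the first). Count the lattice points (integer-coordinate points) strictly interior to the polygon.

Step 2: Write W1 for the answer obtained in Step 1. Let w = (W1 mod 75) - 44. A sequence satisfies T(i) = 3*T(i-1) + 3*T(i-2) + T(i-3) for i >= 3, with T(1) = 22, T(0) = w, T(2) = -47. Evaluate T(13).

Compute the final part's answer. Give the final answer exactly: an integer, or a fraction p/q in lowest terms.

Step 1: cross terms: (-36*-38 - -6*-27)=1206, (-6*39 - 4*-38)=-82, (4*-7 - -39*39)=1493, (-39*-27 - -36*-7)=801; twice the area = |3418| = 3418; area = 1709; boundary points = 1 + 1 + 1 + 1 = 4; strictly interior points = area - boundary/2 + 1 = 1708; answer 1708
Step 2: W1 = 1708; w = 14; T(3) = 3*(-47) + 3*(22) + 1*(14) = -61; iterating: T(3)=-61, T(4)=-302, T(5)=-1136, T(6)=-4375, T(7)=-16835, T(8)=-64766, T(9)=-249178, T(10)=-958667, T(11)=-3688301, T(12)=-14190082, T(13)=-54593816; answer -54593816

-54593816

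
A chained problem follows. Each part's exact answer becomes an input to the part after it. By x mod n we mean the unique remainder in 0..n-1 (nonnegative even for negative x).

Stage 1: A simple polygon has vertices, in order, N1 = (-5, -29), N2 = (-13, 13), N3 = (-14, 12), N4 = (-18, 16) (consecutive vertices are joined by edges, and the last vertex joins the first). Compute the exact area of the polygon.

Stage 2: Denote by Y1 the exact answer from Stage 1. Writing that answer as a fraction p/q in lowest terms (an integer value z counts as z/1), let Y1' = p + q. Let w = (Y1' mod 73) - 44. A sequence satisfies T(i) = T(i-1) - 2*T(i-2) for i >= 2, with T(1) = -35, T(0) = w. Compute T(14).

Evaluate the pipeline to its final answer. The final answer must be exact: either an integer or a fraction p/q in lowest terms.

Stage 1: cross terms: (-5*13 - -13*-29)=-442, (-13*12 - -14*13)=26, (-14*16 - -18*12)=-8, (-18*-29 - -5*16)=602; twice the area = |178| = 178; area = 89; answer 89
Stage 2: Y1 = 89; threaded value p + q = 90; w = -27; T(2) = 1*(-35) - 2*(-27) = 19; iterating: T(2)=19, T(3)=89, T(4)=51, T(5)=-127, T(6)=-229, T(7)=25, T(8)=483, T(9)=433, T(10)=-533, T(11)=-1399, T(12)=-333, T(13)=2465, T(14)=3131; answer 3131

3131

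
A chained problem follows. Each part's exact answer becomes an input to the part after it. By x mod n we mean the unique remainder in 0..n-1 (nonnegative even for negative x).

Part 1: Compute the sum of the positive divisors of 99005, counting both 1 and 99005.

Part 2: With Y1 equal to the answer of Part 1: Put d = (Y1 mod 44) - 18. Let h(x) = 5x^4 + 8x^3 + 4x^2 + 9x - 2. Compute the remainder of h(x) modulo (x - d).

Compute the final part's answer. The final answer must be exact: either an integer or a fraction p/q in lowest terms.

Part 1: 99005 = 5 * 19801; sigma = (1 + 5) * (1 + 19801) = 6 * 19802 = 118812; answer 118812
Part 2: Y1 = 118812; d = -6; remainder = value at the root: 5*(-6)^4 + 8*(-6)^3 + 4*(-6)^2 + 9*(-6)^1 - 2 = (6480) + (-1728) + (144) + (-54) + (-2) = 4840; answer 4840

4840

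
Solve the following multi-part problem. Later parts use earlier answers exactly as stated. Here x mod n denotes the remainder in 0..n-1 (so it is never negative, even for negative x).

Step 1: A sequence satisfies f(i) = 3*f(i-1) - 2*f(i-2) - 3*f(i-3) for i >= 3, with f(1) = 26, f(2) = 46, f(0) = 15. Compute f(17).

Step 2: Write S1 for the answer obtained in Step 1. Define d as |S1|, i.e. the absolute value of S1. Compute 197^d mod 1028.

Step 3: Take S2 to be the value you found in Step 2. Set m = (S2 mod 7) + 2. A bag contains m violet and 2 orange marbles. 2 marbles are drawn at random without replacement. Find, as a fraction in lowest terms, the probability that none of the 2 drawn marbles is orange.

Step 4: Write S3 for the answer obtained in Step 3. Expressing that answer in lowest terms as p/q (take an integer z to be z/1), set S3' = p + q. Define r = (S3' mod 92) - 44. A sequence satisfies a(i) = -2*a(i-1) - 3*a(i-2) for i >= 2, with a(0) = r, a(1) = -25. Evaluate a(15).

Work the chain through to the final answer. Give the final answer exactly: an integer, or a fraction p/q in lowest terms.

31541

Step 1: f(3) = 3*(46) - 2*(26) - 3*(15) = 41; iterating: f(3)=41, f(4)=-47, f(5)=-361, f(6)=-1112, f(7)=-2473, f(8)=-4112, f(9)=-4054, f(10)=3481, f(11)=30887, f(12)=97861, f(13)=221366, f(14)=375715, f(15)=390830, f(16)=-243038, f(17)=-2637919; answer -2637919
Step 2: S1 = -2637919; d = 2637919; squarings mod 1028: 197^1=197, 197^2=773, 197^4=261, 197^8=273, 197^16=513, 197^32=1, 197^64=1, 197^128=1, 197^256=1, 197^512=1, 197^1024=1, 197^2048=1, 197^4096=1, 197^8192=1, 197^16384=1, 197^32768=1, 197^65536=1, 197^131072=1, 197^262144=1, 197^524288=1, 197^1048576=1, 197^2097152=1; 197^2637919 = 197^1 * 197^2 * 197^4 * 197^8 * 197^16 * 197^64 * 197^16384 * 197^524288 * 197^2097152 = 741 (mod 1028); answer 741
Step 3: S2 = 741; m = 8; total draws C(10,2) = 45; favorable C(8,2) = 28; P = 28/45; answer 28/45
Step 4: S3 = 28/45; threaded value p + q = 73; r = 29; a(2) = -2*(-25) - 3*(29) = -37; iterating: a(2)=-37, a(3)=149, a(4)=-187, a(5)=-73, a(6)=707, a(7)=-1195, a(8)=269, a(9)=3047, a(10)=-6901, a(11)=4661, a(12)=11381, a(13)=-36745, a(14)=39347, a(15)=31541; answer 31541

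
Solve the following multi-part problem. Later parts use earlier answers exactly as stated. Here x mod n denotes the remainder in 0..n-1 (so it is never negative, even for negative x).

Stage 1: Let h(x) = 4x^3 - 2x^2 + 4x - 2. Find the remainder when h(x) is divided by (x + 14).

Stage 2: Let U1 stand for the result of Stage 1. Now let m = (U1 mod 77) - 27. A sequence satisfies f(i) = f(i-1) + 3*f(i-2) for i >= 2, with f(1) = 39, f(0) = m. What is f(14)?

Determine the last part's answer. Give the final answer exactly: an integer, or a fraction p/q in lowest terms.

Stage 1: remainder = value at the root: 4*(-14)^3 - 2*(-14)^2 + 4*(-14)^1 - 2 = (-10976) + (-392) + (-56) + (-2) = -11426; answer -11426
Stage 2: U1 = -11426; m = 20; f(2) = 1*(39) + 3*(20) = 99; iterating: f(2)=99, f(3)=216, f(4)=513, f(5)=1161, f(6)=2700, f(7)=6183, f(8)=14283, f(9)=32832, f(10)=75681, f(11)=174177, f(12)=401220, f(13)=923751, f(14)=2127411; answer 2127411

2127411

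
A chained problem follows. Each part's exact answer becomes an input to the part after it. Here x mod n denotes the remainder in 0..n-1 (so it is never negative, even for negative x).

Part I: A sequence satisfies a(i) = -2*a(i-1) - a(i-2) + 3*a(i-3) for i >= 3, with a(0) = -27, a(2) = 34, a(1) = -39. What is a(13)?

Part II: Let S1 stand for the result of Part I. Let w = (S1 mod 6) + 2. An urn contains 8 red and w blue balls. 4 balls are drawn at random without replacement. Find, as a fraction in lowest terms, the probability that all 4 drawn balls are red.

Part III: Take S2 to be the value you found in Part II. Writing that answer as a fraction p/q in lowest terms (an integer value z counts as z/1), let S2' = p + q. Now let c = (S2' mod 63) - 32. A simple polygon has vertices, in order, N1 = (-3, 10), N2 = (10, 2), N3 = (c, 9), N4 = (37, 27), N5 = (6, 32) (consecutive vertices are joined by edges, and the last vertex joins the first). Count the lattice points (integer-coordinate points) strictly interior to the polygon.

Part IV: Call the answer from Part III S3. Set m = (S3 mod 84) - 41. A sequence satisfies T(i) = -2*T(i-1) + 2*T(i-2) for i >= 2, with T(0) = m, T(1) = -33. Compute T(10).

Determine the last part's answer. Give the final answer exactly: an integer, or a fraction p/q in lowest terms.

333312

Part I: a(3) = -2*(34) - 1*(-39) + 3*(-27) = -110; iterating: a(3)=-110, a(4)=69, a(5)=74, a(6)=-547, a(7)=1227, a(8)=-1685, a(9)=502, a(10)=4362, a(11)=-14281, a(12)=25706, a(13)=-24045; answer -24045
Part II: S1 = -24045; w = 5; total draws C(13,4) = 715; favorable C(8,4) = 70; P = 14/143; answer 14/143
Part III: S2 = 14/143; threaded value p + q = 157; c = -1; cross terms: (-3*2 - 10*10)=-106, (10*9 - -1*2)=92, (-1*27 - 37*9)=-360, (37*32 - 6*27)=1022, (6*10 - -3*32)=156; twice the area = |804| = 804; area = 402; boundary points = 1 + 1 + 2 + 1 + 1 = 6; strictly interior points = area - boundary/2 + 1 = 400; answer 400
Part IV: S3 = 400; m = 23; T(2) = -2*(-33) + 2*(23) = 112; iterating: T(2)=112, T(3)=-290, T(4)=804, T(5)=-2188, T(6)=5984, T(7)=-16344, T(8)=44656, T(9)=-122000, T(10)=333312; answer 333312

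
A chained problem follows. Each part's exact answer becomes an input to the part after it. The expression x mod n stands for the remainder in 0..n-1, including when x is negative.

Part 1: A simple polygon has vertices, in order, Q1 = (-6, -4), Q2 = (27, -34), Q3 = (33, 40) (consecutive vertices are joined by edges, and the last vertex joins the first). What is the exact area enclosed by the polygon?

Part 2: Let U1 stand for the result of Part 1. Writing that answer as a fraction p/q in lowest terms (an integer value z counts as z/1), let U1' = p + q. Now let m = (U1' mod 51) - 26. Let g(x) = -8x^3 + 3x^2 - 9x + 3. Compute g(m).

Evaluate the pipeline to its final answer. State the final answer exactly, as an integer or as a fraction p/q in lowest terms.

-10381

Part 1: cross terms: (-6*-34 - 27*-4)=312, (27*40 - 33*-34)=2202, (33*-4 - -6*40)=108; twice the area = |2622| = 2622; area = 1311; answer 1311
Part 2: U1 = 1311; threaded value p + q = 1312; m = 11; -8*(11)^3 + 3*(11)^2 - 9*(11)^1 + 3 = (-10648) + (363) + (-99) + (3) = -10381; answer -10381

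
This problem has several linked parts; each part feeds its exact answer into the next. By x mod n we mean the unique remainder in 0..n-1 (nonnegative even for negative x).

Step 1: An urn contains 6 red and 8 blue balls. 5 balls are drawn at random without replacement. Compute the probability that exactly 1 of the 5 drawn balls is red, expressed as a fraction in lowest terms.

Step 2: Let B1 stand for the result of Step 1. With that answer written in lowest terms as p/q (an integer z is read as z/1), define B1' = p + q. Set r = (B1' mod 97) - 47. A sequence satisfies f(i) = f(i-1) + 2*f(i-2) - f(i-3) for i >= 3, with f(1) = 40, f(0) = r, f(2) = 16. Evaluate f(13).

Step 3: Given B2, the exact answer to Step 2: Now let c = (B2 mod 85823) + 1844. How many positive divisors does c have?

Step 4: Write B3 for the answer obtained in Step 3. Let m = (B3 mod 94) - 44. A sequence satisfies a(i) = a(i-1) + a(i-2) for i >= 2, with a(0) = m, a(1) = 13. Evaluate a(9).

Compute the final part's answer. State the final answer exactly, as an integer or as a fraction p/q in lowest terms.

Step 1: total draws C(14,5) = 2002; favorable C(6,1)*C(8,4) = 420; P = 30/143; answer 30/143
Step 2: B1 = 30/143; threaded value p + q = 173; r = 29; f(3) = 1*(16) + 2*(40) - 1*(29) = 67; iterating: f(3)=67, f(4)=59, f(5)=177, f(6)=228, f(7)=523, f(8)=802, f(9)=1620, f(10)=2701, f(11)=5139, f(12)=8921, f(13)=16498; answer 16498
Step 3: B2 = 16498; c = 18342; 18342 = 2 * 3^2 * 1019; number of divisors = (1+1) * (2+1) * (1+1) = 12; answer 12
Step 4: B3 = 12; m = -32; a(2) = 1*(13) + 1*(-32) = -19; iterating: a(2)=-19, a(3)=-6, a(4)=-25, a(5)=-31, a(6)=-56, a(7)=-87, a(8)=-143, a(9)=-230; answer -230

-230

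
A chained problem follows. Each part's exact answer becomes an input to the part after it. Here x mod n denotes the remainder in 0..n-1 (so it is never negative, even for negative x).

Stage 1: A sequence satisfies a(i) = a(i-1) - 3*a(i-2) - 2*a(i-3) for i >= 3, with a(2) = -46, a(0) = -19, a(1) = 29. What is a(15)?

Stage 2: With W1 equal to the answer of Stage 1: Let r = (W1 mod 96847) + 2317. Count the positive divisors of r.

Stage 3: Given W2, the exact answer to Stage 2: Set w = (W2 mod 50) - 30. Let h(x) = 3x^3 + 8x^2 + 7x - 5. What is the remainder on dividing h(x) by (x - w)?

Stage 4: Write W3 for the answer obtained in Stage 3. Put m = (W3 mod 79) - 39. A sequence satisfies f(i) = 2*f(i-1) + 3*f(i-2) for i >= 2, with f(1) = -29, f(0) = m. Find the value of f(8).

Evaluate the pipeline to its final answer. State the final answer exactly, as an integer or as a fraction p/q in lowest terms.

Stage 1: a(3) = 1*(-46) - 3*(29) - 2*(-19) = -95; iterating: a(3)=-95, a(4)=-15, a(5)=362, a(6)=597, a(7)=-459, a(8)=-2974, a(9)=-2791, a(10)=7049, a(11)=21370, a(12)=5805, a(13)=-72403, a(14)=-132558, a(15)=73041; answer 73041
Stage 2: W1 = 73041; r = 75358; 75358 = 2 * 41 * 919; number of divisors = (1+1) * (1+1) * (1+1) = 8; answer 8
Stage 3: W2 = 8; w = -22; remainder = value at the root: 3*(-22)^3 + 8*(-22)^2 + 7*(-22)^1 - 5 = (-31944) + (3872) + (-154) + (-5) = -28231; answer -28231
Stage 4: W3 = -28231; m = 12; f(2) = 2*(-29) + 3*(12) = -22; iterating: f(2)=-22, f(3)=-131, f(4)=-328, f(5)=-1049, f(6)=-3082, f(7)=-9311, f(8)=-27868; answer -27868

-27868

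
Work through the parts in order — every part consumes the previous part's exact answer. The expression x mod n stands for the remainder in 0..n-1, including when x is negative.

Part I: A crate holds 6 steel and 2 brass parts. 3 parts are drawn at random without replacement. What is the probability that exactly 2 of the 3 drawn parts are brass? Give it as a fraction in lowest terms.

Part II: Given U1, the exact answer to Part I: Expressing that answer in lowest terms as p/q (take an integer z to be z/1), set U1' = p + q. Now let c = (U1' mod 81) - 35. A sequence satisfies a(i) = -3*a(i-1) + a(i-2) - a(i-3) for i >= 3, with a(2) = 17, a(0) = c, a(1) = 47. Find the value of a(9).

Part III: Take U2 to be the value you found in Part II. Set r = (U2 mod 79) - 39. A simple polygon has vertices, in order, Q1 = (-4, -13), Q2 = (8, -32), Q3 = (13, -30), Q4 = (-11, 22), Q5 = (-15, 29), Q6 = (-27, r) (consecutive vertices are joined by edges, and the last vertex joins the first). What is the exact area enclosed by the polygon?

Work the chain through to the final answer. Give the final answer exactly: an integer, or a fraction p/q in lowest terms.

1091/2

Part I: total draws C(8,3) = 56; favorable C(2,2)*C(6,1) = 6; P = 3/28; answer 3/28
Part II: U1 = 3/28; threaded value p + q = 31; c = -4; a(3) = -3*(17) + 1*(47) - 1*(-4) = 0; iterating: a(3)=0, a(4)=-30, a(5)=73, a(6)=-249, a(7)=850, a(8)=-2872, a(9)=9715; answer 9715
Part III: U2 = 9715; r = 38; cross terms: (-4*-32 - 8*-13)=232, (8*-30 - 13*-32)=176, (13*22 - -11*-30)=-44, (-11*29 - -15*22)=11, (-15*38 - -27*29)=213, (-27*-13 - -4*38)=503; twice the area = |1091| = 1091; area = 1091/2; answer 1091/2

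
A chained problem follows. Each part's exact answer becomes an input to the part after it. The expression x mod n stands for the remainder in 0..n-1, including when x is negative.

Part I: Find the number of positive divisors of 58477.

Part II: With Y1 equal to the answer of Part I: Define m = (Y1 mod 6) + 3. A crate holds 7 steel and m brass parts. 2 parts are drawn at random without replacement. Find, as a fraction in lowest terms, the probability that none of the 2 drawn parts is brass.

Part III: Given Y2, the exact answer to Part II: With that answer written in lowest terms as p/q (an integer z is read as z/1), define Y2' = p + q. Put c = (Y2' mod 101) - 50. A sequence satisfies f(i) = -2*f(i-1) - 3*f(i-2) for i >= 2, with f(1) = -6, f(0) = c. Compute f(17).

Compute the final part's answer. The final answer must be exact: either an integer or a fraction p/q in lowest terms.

-95478

Part I: 58477 is prime, so its only divisors are 1 and 58477; count = 2; answer 2
Part II: Y1 = 2; m = 5; total draws C(12,2) = 66; favorable C(7,2) = 21; P = 7/22; answer 7/22
Part III: Y2 = 7/22; threaded value p + q = 29; c = -21; f(2) = -2*(-6) - 3*(-21) = 75; iterating: f(2)=75, f(3)=-132, f(4)=39, f(5)=318, f(6)=-753, f(7)=552, f(8)=1155, f(9)=-3966, f(10)=4467, f(11)=2964, f(12)=-19329, f(13)=29766, f(14)=-1545, f(15)=-86208, f(16)=177051, f(17)=-95478; answer -95478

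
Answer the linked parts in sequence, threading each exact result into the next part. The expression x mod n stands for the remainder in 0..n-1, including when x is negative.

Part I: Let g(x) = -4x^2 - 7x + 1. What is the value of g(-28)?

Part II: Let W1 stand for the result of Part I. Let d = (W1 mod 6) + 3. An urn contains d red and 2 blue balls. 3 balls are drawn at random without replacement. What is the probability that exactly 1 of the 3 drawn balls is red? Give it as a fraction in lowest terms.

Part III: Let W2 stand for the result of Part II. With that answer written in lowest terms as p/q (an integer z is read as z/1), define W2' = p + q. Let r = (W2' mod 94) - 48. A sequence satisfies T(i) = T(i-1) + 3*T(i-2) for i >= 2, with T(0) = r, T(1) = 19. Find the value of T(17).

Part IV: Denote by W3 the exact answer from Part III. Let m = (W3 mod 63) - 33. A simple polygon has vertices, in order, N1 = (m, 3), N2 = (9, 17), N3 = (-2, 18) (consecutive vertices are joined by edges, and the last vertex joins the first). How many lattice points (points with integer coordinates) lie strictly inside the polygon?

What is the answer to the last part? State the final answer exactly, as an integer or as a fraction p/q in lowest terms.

Part I: -4*(-28)^2 - 7*(-28)^1 + 1 = (-3136) + (196) + (1) = -2939; answer -2939
Part II: W1 = -2939; d = 4; total draws C(6,3) = 20; favorable C(4,1)*C(2,2) = 4; P = 1/5; answer 1/5
Part III: W2 = 1/5; threaded value p + q = 6; r = -42; T(2) = 1*(19) + 3*(-42) = -107; iterating: T(2)=-107, T(3)=-50, T(4)=-371, T(5)=-521, T(6)=-1634, T(7)=-3197, T(8)=-8099, T(9)=-17690, T(10)=-41987, T(11)=-95057, T(12)=-221018, T(13)=-506189, T(14)=-1169243, T(15)=-2687810, T(16)=-6195539, T(17)=-14258969; answer -14258969
Part IV: W3 = -14258969; m = -23; cross terms: (-23*17 - 9*3)=-418, (9*18 - -2*17)=196, (-2*3 - -23*18)=408; twice the area = |186| = 186; area = 93; boundary points = 2 + 1 + 3 = 6; strictly interior points = area - boundary/2 + 1 = 91; answer 91

91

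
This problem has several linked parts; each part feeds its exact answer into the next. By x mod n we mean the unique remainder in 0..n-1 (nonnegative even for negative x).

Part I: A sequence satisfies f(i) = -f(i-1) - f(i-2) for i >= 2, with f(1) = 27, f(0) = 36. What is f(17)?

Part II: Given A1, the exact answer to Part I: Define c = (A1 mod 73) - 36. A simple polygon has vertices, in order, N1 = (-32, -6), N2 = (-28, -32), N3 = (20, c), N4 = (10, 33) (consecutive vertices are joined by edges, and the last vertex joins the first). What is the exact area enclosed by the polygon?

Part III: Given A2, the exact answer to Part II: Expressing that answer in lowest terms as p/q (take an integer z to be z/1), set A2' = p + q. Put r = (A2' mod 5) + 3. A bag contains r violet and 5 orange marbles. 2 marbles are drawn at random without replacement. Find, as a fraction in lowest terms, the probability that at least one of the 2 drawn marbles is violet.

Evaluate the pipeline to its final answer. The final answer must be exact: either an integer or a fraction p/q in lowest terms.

13/18

Part I: f(2) = -1*(27) - 1*(36) = -63; iterating: f(2)=-63, f(3)=36, f(4)=27, f(5)=-63, f(6)=36, f(7)=27, f(8)=-63, f(9)=36, f(10)=27, f(11)=-63, f(12)=36, f(13)=27, f(14)=-63, f(15)=36, f(16)=27, f(17)=-63; answer -63
Part II: A1 = -63; c = -26; cross terms: (-32*-32 - -28*-6)=856, (-28*-26 - 20*-32)=1368, (20*33 - 10*-26)=920, (10*-6 - -32*33)=996; twice the area = |4140| = 4140; area = 2070; answer 2070
Part III: A2 = 2070; threaded value p + q = 2071; r = 4; total draws C(9,2) = 36; complement C(5,2) = 10; favorable 36 - 10 = 26; P = 13/18; answer 13/18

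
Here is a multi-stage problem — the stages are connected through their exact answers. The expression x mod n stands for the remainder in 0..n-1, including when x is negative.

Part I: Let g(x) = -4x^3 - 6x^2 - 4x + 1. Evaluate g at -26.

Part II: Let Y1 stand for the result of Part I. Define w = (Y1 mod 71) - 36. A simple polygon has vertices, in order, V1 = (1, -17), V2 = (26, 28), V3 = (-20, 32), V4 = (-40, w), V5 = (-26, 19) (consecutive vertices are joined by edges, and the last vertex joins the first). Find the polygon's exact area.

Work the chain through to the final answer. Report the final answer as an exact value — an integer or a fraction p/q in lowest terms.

Part I: -4*(-26)^3 - 6*(-26)^2 - 4*(-26)^1 + 1 = (70304) + (-4056) + (104) + (1) = 66353; answer 66353
Part II: Y1 = 66353; w = 3; cross terms: (1*28 - 26*-17)=470, (26*32 - -20*28)=1392, (-20*3 - -40*32)=1220, (-40*19 - -26*3)=-682, (-26*-17 - 1*19)=423; twice the area = |2823| = 2823; area = 2823/2; answer 2823/2

2823/2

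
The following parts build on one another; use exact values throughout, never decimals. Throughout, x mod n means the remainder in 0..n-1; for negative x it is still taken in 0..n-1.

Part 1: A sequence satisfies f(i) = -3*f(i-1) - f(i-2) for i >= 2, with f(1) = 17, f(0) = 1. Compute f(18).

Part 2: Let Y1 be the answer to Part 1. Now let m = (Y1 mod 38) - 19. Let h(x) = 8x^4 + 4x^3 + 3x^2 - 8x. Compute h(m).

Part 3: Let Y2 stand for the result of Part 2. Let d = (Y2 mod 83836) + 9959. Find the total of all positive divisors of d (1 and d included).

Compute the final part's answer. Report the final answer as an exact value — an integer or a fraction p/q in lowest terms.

Part 1: f(2) = -3*(17) - 1*(1) = -52; iterating: f(2)=-52, f(3)=139, f(4)=-365, f(5)=956, f(6)=-2503, f(7)=6553, f(8)=-17156, f(9)=44915, f(10)=-117589, f(11)=307852, f(12)=-805967, f(13)=2110049, f(14)=-5524180, f(15)=14462491, f(16)=-37863293, f(17)=99127388, f(18)=-259518871; answer -259518871
Part 2: Y1 = -259518871; m = -18; 8*(-18)^4 + 4*(-18)^3 + 3*(-18)^2 - 8*(-18)^1 = (839808) + (-23328) + (972) + (144) = 817596; answer 817596
Part 3: Y2 = 817596; d = 73031; 73031 = 7 * 10433; sigma = (1 + 7) * (1 + 10433) = 8 * 10434 = 83472; answer 83472

83472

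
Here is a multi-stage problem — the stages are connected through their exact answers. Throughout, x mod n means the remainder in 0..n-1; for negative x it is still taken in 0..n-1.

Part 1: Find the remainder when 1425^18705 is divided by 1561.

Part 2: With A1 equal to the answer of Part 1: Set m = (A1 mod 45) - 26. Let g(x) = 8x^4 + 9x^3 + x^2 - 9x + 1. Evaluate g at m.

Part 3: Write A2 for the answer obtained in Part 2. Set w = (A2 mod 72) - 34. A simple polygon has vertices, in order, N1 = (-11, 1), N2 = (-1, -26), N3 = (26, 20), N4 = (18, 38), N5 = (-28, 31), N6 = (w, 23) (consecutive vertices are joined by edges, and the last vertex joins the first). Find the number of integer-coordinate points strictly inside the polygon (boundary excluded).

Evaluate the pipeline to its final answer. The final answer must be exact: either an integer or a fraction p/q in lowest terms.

1392

Part 1: squarings mod 1561: 1425^1=1425, 1425^2=1325, 1425^4=1061, 1425^8=240, 1425^16=1404, 1425^32=1234, 1425^64=781, 1425^128=1171, 1425^256=683, 1425^512=1311, 1425^1024=60, 1425^2048=478, 1425^4096=578, 1425^8192=30, 1425^16384=900; 1425^18705 = 1425^1 * 1425^16 * 1425^256 * 1425^2048 * 1425^16384 = 442 (mod 1561); answer 442
Part 2: A1 = 442; m = 11; 8*(11)^4 + 9*(11)^3 + 1*(11)^2 - 9*(11)^1 + 1 = (117128) + (11979) + (121) + (-99) + (1) = 129130; answer 129130
Part 3: A2 = 129130; w = 0; cross terms: (-11*-26 - -1*1)=287, (-1*20 - 26*-26)=656, (26*38 - 18*20)=628, (18*31 - -28*38)=1622, (-28*23 - 0*31)=-644, (0*1 - -11*23)=253; twice the area = |2802| = 2802; area = 1401; boundary points = 1 + 1 + 2 + 1 + 4 + 11 = 20; strictly interior points = area - boundary/2 + 1 = 1392; answer 1392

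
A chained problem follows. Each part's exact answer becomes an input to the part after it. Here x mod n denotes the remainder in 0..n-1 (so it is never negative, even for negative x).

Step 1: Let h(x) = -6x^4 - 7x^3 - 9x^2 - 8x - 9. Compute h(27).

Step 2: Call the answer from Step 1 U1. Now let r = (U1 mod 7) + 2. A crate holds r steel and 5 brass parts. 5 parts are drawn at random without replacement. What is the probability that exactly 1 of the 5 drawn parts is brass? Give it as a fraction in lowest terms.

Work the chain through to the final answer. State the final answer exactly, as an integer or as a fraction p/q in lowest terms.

175/792

Step 1: -6*(27)^4 - 7*(27)^3 - 9*(27)^2 - 8*(27)^1 - 9 = (-3188646) + (-137781) + (-6561) + (-216) + (-9) = -3333213; answer -3333213
Step 2: U1 = -3333213; r = 7; total draws C(12,5) = 792; favorable C(5,1)*C(7,4) = 175; P = 175/792; answer 175/792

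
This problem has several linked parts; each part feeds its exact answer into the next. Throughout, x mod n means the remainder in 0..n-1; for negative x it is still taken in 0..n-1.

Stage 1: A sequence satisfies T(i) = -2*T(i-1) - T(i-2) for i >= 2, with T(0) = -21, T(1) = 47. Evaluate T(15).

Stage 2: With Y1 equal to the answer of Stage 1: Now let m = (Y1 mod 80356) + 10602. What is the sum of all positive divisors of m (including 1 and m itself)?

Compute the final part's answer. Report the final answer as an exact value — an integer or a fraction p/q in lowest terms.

Stage 1: T(2) = -2*(47) - 1*(-21) = -73; iterating: T(2)=-73, T(3)=99, T(4)=-125, T(5)=151, T(6)=-177, T(7)=203, T(8)=-229, T(9)=255, T(10)=-281, T(11)=307, T(12)=-333, T(13)=359, T(14)=-385, T(15)=411; answer 411
Stage 2: Y1 = 411; m = 11013; 11013 = 3 * 3671; sigma = (1 + 3) * (1 + 3671) = 4 * 3672 = 14688; answer 14688

14688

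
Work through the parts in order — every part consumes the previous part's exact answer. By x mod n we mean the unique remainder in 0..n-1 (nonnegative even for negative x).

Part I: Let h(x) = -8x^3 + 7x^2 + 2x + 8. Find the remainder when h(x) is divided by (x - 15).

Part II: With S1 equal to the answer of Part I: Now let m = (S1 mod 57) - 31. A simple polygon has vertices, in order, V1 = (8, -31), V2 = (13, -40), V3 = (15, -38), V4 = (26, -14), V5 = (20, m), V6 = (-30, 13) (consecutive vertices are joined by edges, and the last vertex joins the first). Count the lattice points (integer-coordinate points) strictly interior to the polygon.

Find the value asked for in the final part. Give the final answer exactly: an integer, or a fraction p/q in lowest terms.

Part I: remainder = value at the root: -8*(15)^3 + 7*(15)^2 + 2*(15)^1 + 8 = (-27000) + (1575) + (30) + (8) = -25387; answer -25387
Part II: S1 = -25387; m = 4; cross terms: (8*-40 - 13*-31)=83, (13*-38 - 15*-40)=106, (15*-14 - 26*-38)=778, (26*4 - 20*-14)=384, (20*13 - -30*4)=380, (-30*-31 - 8*13)=826; twice the area = |2557| = 2557; area = 2557/2; boundary points = 1 + 2 + 1 + 6 + 1 + 2 = 13; strictly interior points = area - boundary/2 + 1 = 1273; answer 1273

1273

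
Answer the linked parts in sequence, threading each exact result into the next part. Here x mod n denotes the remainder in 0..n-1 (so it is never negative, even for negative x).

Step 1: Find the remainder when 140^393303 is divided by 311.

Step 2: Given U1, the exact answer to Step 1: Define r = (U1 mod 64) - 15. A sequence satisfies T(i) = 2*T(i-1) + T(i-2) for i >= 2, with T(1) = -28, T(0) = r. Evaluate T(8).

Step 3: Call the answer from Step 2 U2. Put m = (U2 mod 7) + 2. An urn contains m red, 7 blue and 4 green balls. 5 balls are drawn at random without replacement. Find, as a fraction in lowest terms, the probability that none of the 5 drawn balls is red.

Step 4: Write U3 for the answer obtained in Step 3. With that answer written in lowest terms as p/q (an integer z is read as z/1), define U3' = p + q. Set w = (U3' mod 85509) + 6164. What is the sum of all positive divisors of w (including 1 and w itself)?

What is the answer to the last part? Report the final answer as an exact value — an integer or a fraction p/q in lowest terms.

10752

Step 1: squarings mod 311: 140^1=140, 140^2=7, 140^4=49, 140^8=224, 140^16=105, 140^32=140, 140^64=7, 140^128=49, 140^256=224, 140^512=105, 140^1024=140, 140^2048=7, 140^4096=49, 140^8192=224, 140^16384=105, 140^32768=140, 140^65536=7, 140^131072=49, 140^262144=224; 140^393303 = 140^1 * 140^2 * 140^4 * 140^16 * 140^64 * 140^131072 * 140^262144 = 32 (mod 311); answer 32
Step 2: U1 = 32; r = 17; T(2) = 2*(-28) + 1*(17) = -39; iterating: T(2)=-39, T(3)=-106, T(4)=-251, T(5)=-608, T(6)=-1467, T(7)=-3542, T(8)=-8551; answer -8551
Step 3: U2 = -8551; m = 5; total draws C(16,5) = 4368; favorable C(11,5) = 462; P = 11/104; answer 11/104
Step 4: U3 = 11/104; threaded value p + q = 115; w = 6279; 6279 = 3 * 7 * 13 * 23; sigma = (1 + 3) * (1 + 7) * (1 + 13) * (1 + 23) = 4 * 8 * 14 * 24 = 10752; answer 10752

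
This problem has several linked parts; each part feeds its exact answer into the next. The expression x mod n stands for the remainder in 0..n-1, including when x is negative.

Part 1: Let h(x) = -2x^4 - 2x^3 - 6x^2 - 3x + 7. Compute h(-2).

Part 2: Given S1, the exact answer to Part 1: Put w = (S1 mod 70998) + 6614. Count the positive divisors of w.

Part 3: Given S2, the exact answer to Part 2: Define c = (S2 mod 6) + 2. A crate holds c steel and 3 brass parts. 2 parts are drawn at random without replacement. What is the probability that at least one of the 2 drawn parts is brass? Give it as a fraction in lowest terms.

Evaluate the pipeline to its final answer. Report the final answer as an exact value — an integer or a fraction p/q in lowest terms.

5/7

Part 1: -2*(-2)^4 - 2*(-2)^3 - 6*(-2)^2 - 3*(-2)^1 + 7 = (-32) + (16) + (-24) + (6) + (7) = -27; answer -27
Part 2: S1 = -27; w = 77585; 77585 = 5 * 59 * 263; number of divisors = (1+1) * (1+1) * (1+1) = 8; answer 8
Part 3: S2 = 8; c = 4; total draws C(7,2) = 21; complement C(4,2) = 6; favorable 21 - 6 = 15; P = 5/7; answer 5/7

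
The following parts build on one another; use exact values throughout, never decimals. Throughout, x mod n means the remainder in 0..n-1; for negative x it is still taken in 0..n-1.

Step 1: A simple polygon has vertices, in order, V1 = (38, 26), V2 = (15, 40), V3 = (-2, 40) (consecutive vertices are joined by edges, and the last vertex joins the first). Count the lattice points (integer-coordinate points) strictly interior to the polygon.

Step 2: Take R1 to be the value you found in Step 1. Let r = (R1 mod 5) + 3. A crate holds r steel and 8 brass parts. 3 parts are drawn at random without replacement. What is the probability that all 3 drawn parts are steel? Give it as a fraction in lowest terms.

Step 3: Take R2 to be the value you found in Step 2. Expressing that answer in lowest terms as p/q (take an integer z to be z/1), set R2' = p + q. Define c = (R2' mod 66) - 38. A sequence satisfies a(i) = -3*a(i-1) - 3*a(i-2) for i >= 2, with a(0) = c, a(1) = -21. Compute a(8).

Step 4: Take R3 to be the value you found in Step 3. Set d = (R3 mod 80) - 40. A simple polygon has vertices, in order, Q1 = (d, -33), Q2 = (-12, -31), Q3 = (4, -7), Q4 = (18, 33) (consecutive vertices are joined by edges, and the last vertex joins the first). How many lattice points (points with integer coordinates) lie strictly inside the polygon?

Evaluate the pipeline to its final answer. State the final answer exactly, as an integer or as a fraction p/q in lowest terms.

Step 1: cross terms: (38*40 - 15*26)=1130, (15*40 - -2*40)=680, (-2*26 - 38*40)=-1572; twice the area = |238| = 238; area = 119; boundary points = 1 + 17 + 2 = 20; strictly interior points = area - boundary/2 + 1 = 110; answer 110
Step 2: R1 = 110; r = 3; total draws C(11,3) = 165; favorable C(3,3) = 1; P = 1/165; answer 1/165
Step 3: R2 = 1/165; threaded value p + q = 166; c = -4; a(2) = -3*(-21) - 3*(-4) = 75; iterating: a(2)=75, a(3)=-162, a(4)=261, a(5)=-297, a(6)=108, a(7)=567, a(8)=-2025; answer -2025
Step 4: R3 = -2025; d = 15; cross terms: (15*-31 - -12*-33)=-861, (-12*-7 - 4*-31)=208, (4*33 - 18*-7)=258, (18*-33 - 15*33)=-1089; twice the area = |-1484| = 1484; area = 742; boundary points = 1 + 8 + 2 + 3 = 14; strictly interior points = area - boundary/2 + 1 = 736; answer 736

736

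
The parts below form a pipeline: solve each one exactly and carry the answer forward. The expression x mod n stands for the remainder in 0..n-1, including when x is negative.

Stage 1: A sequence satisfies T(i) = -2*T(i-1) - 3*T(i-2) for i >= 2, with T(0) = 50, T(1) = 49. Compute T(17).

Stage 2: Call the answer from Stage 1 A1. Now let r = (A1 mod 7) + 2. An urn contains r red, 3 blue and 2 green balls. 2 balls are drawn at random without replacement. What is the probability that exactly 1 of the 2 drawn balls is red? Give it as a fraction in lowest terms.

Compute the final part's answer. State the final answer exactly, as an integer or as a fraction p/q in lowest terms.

10/21

Stage 1: T(2) = -2*(49) - 3*(50) = -248; iterating: T(2)=-248, T(3)=349, T(4)=46, T(5)=-1139, T(6)=2140, T(7)=-863, T(8)=-4694, T(9)=11977, T(10)=-9872, T(11)=-16187, T(12)=61990, T(13)=-75419, T(14)=-35132, T(15)=296521, T(16)=-487646, T(17)=85729; answer 85729
Stage 2: A1 = 85729; r = 2; total draws C(7,2) = 21; favorable C(2,1)*C(5,1) = 10; P = 10/21; answer 10/21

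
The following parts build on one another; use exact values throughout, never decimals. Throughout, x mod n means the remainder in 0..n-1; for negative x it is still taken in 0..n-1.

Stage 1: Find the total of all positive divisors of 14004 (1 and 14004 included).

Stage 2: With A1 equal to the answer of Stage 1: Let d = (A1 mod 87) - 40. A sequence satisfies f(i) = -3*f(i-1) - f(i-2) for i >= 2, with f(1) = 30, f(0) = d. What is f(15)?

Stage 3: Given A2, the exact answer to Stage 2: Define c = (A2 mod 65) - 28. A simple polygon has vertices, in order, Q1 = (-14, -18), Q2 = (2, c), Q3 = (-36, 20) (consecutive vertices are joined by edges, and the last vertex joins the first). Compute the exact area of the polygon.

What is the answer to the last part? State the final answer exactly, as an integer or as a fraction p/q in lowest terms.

810

Stage 1: 14004 = 2^2 * 3^2 * 389; sigma = (1 + 2 + 4) * (1 + 3 + 9) * (1 + 389) = 7 * 13 * 390 = 35490; answer 35490
Stage 2: A1 = 35490; d = 41; f(2) = -3*(30) - 1*(41) = -131; iterating: f(2)=-131, f(3)=363, f(4)=-958, f(5)=2511, f(6)=-6575, f(7)=17214, f(8)=-45067, f(9)=117987, f(10)=-308894, f(11)=808695, f(12)=-2117191, f(13)=5542878, f(14)=-14511443, f(15)=37991451; answer 37991451
Stage 3: A2 = 37991451; c = 28; cross terms: (-14*28 - 2*-18)=-356, (2*20 - -36*28)=1048, (-36*-18 - -14*20)=928; twice the area = |1620| = 1620; area = 810; answer 810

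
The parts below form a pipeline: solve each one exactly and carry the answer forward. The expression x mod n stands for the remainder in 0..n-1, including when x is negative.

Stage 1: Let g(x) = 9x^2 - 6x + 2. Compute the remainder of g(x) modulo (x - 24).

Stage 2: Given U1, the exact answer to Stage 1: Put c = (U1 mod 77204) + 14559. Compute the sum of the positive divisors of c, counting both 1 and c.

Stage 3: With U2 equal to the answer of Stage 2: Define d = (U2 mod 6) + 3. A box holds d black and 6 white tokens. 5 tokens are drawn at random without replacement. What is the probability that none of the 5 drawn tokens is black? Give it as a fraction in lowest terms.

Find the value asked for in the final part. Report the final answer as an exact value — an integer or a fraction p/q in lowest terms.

Stage 1: remainder = value at the root: 9*(24)^2 - 6*(24)^1 + 2 = (5184) + (-144) + (2) = 5042; answer 5042
Stage 2: U1 = 5042; c = 19601; 19601 = 17 * 1153; sigma = (1 + 17) * (1 + 1153) = 18 * 1154 = 20772; answer 20772
Stage 3: U2 = 20772; d = 3; total draws C(9,5) = 126; favorable C(6,5) = 6; P = 1/21; answer 1/21

1/21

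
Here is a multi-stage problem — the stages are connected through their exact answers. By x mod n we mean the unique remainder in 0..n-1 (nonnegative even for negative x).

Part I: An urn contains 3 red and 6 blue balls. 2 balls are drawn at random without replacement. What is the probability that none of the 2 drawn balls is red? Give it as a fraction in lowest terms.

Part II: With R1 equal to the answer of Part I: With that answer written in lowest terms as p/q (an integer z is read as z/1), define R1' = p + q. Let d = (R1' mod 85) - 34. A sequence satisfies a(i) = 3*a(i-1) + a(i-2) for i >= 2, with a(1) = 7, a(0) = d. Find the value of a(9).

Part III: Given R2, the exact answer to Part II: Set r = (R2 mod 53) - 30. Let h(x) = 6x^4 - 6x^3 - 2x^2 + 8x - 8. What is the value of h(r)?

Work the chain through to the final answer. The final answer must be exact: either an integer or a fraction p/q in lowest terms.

27448

Part I: total draws C(9,2) = 36; favorable C(6,2) = 15; P = 5/12; answer 5/12
Part II: R1 = 5/12; threaded value p + q = 17; d = -17; a(2) = 3*(7) + 1*(-17) = 4; iterating: a(2)=4, a(3)=19, a(4)=61, a(5)=202, a(6)=667, a(7)=2203, a(8)=7276, a(9)=24031; answer 24031
Part III: R2 = 24031; r = -8; 6*(-8)^4 - 6*(-8)^3 - 2*(-8)^2 + 8*(-8)^1 - 8 = (24576) + (3072) + (-128) + (-64) + (-8) = 27448; answer 27448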